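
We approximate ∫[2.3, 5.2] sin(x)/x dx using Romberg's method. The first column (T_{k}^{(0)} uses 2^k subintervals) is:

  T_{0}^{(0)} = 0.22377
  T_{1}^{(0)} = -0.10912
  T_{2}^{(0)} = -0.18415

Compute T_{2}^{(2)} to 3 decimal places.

-0.208

Richardson extrapolation on the trapezoidal column (denominator 4−1=3):
T_{1}^{(1)} = -0.10912 + (-0.10912 − 0.22377)/3 = -0.22008
T_{2}^{(1)} = (4·(-0.18415) − (-0.10912)) / 3 = -0.20916
T_{2}^{(2)} = -0.20916 + (-0.20916 − (-0.22008))/15 = -0.20843
(Column j=1 coincides with Simpson's rule on the same nodes.)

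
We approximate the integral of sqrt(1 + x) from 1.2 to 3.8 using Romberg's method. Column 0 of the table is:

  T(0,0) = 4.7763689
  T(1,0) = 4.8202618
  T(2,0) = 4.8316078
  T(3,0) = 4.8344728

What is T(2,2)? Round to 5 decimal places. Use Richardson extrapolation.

Richardson extrapolation on the trapezoidal column (denominator 4−1=3):
T(1,1) = (4·4.8202618 − 4.7763689) / 3 = 4.8348928
T(2,1) = (4·4.8316078 − 4.8202618) / 3 = 4.8353898
T(2,2) = 4.8353898 + (4.8353898 − 4.8348928)/15 = 4.8354229

4.83542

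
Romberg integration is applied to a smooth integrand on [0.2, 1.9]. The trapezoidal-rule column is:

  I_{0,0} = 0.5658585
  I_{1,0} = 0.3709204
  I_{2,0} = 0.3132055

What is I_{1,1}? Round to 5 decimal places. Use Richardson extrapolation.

0.30594

Richardson extrapolation on the trapezoidal column (denominator 4−1=3):
I_{1,1} = (4·0.3709204 − 0.5658585) / 3 = 0.3059410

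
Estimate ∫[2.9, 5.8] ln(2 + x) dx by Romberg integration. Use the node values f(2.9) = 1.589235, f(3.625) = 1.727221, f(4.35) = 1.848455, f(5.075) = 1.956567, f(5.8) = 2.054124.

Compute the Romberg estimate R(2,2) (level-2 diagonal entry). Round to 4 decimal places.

R(0,0) (trapezoid, 1 panel, h=2.9000): 5.282871
R(1,0) (trapezoid, 2 panels, h=1.4500): 5.321695
R(2,0) (trapezoid, 4 panels, h=0.7250): 5.331594
R(1,1) = 5.321695 + (5.321695 − 5.282871)/3 = 5.334636
R(2,1) = 5.331594 + (5.331594 − 5.321695)/3 = 5.334894
R(2,2) = 5.334894 + (5.334894 − 5.334636)/15 = 5.334911

5.3349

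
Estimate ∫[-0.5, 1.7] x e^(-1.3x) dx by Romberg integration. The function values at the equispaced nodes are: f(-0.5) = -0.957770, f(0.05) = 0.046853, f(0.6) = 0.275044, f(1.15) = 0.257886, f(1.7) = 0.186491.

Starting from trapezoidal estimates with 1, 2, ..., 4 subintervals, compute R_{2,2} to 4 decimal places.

R_{0,0} (trapezoid, 1 panel, h=2.2000): -0.848407
R_{1,0} (trapezoid, 2 panels, h=1.1000): -0.121655
R_{2,0} (trapezoid, 4 panels, h=0.5500): 0.106779
R_{1,1} = -0.121655 + (-0.121655 − (-0.848407))/3 = 0.120596
R_{2,1} = 0.106779 + (0.106779 − (-0.121655))/3 = 0.182924
R_{2,2} = 0.182924 + (0.182924 − 0.120596)/15 = 0.187079

0.1871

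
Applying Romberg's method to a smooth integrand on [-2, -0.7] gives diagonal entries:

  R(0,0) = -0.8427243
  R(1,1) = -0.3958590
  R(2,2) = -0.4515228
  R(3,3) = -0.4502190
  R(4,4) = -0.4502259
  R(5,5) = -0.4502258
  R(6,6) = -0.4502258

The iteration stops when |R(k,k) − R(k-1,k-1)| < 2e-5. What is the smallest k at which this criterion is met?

k = 4

|R(1,1) − R(0,0)| = 0.4468653 ≥ 2e-5
|R(2,2) − R(1,1)| = 0.0556638 ≥ 2e-5
|R(3,3) − R(2,2)| = 0.0013038 ≥ 2e-5
|R(4,4) − R(3,3)| = 0.0000069 < 2e-5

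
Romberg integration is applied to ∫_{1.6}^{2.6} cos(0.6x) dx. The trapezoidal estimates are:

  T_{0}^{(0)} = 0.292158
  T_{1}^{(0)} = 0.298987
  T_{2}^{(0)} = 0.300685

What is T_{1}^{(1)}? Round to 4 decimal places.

Richardson extrapolation on the trapezoidal column (denominator 4−1=3):
T_{1}^{(1)} = 0.298987 + (0.298987 − 0.292158)/3 = 0.301263

0.3013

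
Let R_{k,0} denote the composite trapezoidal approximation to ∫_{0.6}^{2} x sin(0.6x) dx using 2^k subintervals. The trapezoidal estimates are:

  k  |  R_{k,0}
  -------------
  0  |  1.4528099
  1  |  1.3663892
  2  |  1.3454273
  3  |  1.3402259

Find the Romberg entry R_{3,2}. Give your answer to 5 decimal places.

R_{2,1} = 1.3454273 + (1.3454273 − 1.3663892)/3 = 1.3384400
R_{3,1} = (4·1.3402259 − 1.3454273) / 3 = 1.3384921
R_{3,2} = 1.3384921 + (1.3384921 − 1.3384400)/15 = 1.3384956

1.33850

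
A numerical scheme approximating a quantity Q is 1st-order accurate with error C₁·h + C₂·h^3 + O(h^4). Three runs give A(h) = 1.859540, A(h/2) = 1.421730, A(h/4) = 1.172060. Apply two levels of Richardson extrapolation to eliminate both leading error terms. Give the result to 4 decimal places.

0.9136

First eliminate the h term (factor 2^1 = 2):
  B₁ = (2·1.421730 − 1.859540)/1 = 0.983920
  B₂ = (2·1.172060 − 1.421730)/1 = 0.922390
Then eliminate the h^3 term (factor 2^3 = 8):
  (8·0.922390 − 0.983920)/7 = 0.913600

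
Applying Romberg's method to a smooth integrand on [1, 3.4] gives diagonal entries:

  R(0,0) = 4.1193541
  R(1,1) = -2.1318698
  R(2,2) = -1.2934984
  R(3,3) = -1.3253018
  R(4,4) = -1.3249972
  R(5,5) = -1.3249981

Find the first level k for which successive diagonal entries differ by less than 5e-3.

k = 4

|R(1,1) − R(0,0)| = 6.2512239 ≥ 5e-3
|R(2,2) − R(1,1)| = 0.8383714 ≥ 5e-3
|R(3,3) − R(2,2)| = 0.0318034 ≥ 5e-3
|R(4,4) − R(3,3)| = 0.0003046 < 5e-3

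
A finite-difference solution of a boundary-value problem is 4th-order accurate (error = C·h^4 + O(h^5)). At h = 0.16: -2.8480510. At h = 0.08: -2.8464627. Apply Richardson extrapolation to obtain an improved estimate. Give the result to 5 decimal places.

The leading error scales as h^4; refining by a factor of 2 reduces it by 2^4 = 16.
Extrapolated value = (16·A(h/2) − A(h)) / (16 − 1)
= (16·(-2.8464627) − (-2.8480510)) / 15
= -42.6953522 / 15 = -2.8463568

-2.84636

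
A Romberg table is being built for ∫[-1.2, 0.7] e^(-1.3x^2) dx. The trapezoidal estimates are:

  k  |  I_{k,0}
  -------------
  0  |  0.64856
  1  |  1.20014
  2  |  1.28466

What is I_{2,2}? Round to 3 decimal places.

1.308

Richardson extrapolation on the trapezoidal column (denominator 4−1=3):
I_{1,1} = (4·1.20014 − 0.64856) / 3 = 1.38400
I_{2,1} = (4·1.28466 − 1.20014) / 3 = 1.31283
I_{2,2} = (16·1.31283 − 1.38400) / 15 = 1.30809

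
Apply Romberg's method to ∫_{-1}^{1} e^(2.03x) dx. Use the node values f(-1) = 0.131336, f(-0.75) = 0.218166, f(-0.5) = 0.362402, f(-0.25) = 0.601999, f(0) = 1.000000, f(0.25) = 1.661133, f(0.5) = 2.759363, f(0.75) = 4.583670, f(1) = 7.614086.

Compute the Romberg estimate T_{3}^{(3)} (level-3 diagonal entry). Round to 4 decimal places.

T_{0}^{(0)} (trapezoid, 1 panel, h=2.0000): 7.745422
T_{1}^{(0)} (trapezoid, 2 panels, h=1.0000): 4.872711
T_{2}^{(0)} (trapezoid, 4 panels, h=0.5000): 3.997238
T_{3}^{(0)} (trapezoid, 8 panels, h=0.2500): 3.764861
T_{1}^{(1)} = 4.872711 + (4.872711 − 7.745422)/3 = 3.915141
T_{2}^{(1)} = 3.997238 + (3.997238 − 4.872711)/3 = 3.705414
T_{3}^{(1)} = 3.764861 + (3.764861 − 3.997238)/3 = 3.687402
T_{2}^{(2)} = 3.705414 + (3.705414 − 3.915141)/15 = 3.691432
T_{3}^{(2)} = 3.687402 + (3.687402 − 3.705414)/15 = 3.686201
T_{3}^{(3)} = 3.686201 + (3.686201 − 3.691432)/63 = 3.686118

3.6861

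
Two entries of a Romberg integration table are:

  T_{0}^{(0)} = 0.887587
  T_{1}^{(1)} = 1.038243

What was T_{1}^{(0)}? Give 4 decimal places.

From T_{1}^{(1)} = (4·T_{1}^{(0)} − T_{0}^{(0)})/3, solve for T_{1}^{(0)}:
4·T_{1}^{(0)} = 3·1.038243 + 0.887587 = 4.002316
T_{1}^{(0)} = 1.000579

1.0006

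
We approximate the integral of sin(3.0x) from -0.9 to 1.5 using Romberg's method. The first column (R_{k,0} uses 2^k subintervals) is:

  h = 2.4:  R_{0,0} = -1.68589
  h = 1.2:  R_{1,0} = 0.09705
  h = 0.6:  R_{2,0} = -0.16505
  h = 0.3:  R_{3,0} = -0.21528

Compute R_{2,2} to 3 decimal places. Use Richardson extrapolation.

R_{1,1} = 0.09705 + (0.09705 − (-1.68589))/3 = 0.69136
R_{2,1} = (4·(-0.16505) − 0.09705) / 3 = -0.25242
R_{2,2} = -0.25242 + (-0.25242 − 0.69136)/15 = -0.31534

-0.315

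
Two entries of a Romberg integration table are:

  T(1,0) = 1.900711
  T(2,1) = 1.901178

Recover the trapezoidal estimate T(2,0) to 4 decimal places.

1.9011

From T(2,1) = (4·T(2,0) − T(1,0))/3, solve for T(2,0):
4·T(2,0) = 3·1.901178 + 1.900711 = 7.604245
T(2,0) = 1.901061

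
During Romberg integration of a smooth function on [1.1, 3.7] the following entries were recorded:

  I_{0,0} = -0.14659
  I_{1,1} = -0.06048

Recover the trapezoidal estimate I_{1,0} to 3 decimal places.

-0.082

From I_{1,1} = (4·I_{1,0} − I_{0,0})/3, solve for I_{1,0}:
4·I_{1,0} = 3·(-0.06048) + (-0.14659) = -0.32803
I_{1,0} = -0.08201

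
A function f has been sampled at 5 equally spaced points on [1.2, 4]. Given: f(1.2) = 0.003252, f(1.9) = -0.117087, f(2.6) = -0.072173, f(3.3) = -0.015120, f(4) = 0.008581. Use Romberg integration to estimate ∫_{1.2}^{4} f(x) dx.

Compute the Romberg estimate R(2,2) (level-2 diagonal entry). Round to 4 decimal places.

-0.1560

R(0,0) (trapezoid, 1 panel, h=2.8000): 0.016566
R(1,0) (trapezoid, 2 panels, h=1.4000): -0.092759
R(2,0) (trapezoid, 4 panels, h=0.7000): -0.138924
R(1,1) = -0.092759 + (-0.092759 − 0.016566)/3 = -0.129201
R(2,1) = -0.138924 + (-0.138924 − (-0.092759))/3 = -0.154312
R(2,2) = -0.154312 + (-0.154312 − (-0.129201))/15 = -0.155986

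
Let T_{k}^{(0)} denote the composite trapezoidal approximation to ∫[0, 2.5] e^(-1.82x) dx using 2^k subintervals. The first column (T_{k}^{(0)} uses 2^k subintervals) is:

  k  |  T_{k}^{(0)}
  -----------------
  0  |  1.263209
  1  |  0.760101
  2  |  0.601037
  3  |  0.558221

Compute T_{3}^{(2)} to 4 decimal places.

Richardson extrapolation on the trapezoidal column (denominator 4−1=3):
T_{2}^{(1)} = 0.601037 + (0.601037 − 0.760101)/3 = 0.548016
T_{3}^{(1)} = 0.558221 + (0.558221 − 0.601037)/3 = 0.543949
T_{3}^{(2)} = (16·0.543949 − 0.548016) / 15 = 0.543678

0.5437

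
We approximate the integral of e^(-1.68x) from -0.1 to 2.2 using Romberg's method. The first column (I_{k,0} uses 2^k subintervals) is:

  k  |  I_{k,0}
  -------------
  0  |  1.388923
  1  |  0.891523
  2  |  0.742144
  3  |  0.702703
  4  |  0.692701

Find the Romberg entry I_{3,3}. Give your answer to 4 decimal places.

Richardson extrapolation on the trapezoidal column (denominator 4−1=3):
I_{1,1} = (4·0.891523 − 1.388923) / 3 = 0.725723
I_{2,1} = (4·0.742144 − 0.891523) / 3 = 0.692351
I_{3,1} = 0.702703 + (0.702703 − 0.742144)/3 = 0.689556
I_{2,2} = 0.692351 + (0.692351 − 0.725723)/15 = 0.690126
I_{3,2} = (16·0.689556 − 0.692351) / 15 = 0.689370
I_{3,3} = (64·0.689370 − 0.690126) / 63 = 0.689358

0.6894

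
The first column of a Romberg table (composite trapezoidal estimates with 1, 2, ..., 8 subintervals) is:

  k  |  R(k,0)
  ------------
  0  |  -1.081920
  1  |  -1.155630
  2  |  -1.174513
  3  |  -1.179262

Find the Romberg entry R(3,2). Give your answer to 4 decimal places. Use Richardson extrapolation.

Richardson extrapolation on the trapezoidal column (denominator 4−1=3):
R(2,1) = -1.174513 + (-1.174513 − (-1.155630))/3 = -1.180807
R(3,1) = -1.179262 + (-1.179262 − (-1.174513))/3 = -1.180845
R(3,2) = (16·(-1.180845) − (-1.180807)) / 15 = -1.180848

-1.1808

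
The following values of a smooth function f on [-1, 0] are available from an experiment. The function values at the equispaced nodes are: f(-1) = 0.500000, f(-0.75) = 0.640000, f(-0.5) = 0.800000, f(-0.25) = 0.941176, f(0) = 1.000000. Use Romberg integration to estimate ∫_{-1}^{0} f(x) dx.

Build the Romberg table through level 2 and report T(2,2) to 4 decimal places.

T(0,0) (trapezoid, 1 panel, h=1.0000): 0.750000
T(1,0) (trapezoid, 2 panels, h=0.5000): 0.775000
T(2,0) (trapezoid, 4 panels, h=0.2500): 0.782794
T(1,1) = 0.775000 + (0.775000 − 0.750000)/3 = 0.783333
T(2,1) = 0.782794 + (0.782794 − 0.775000)/3 = 0.785392
T(2,2) = 0.785392 + (0.785392 − 0.783333)/15 = 0.785529

0.7855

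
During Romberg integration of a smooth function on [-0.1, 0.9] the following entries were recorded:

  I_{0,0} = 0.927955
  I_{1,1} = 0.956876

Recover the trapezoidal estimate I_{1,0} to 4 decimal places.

From I_{1,1} = (4·I_{1,0} − I_{0,0})/3, solve for I_{1,0}:
4·I_{1,0} = 3·0.956876 + 0.927955 = 3.798583
I_{1,0} = 0.949646

0.9496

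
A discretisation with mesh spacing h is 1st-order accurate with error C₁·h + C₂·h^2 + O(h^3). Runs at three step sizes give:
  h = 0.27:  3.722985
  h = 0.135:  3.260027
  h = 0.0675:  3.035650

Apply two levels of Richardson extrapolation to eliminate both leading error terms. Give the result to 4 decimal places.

First eliminate the h term (factor 2^1 = 2):
  B₁ = (2·3.260027 − 3.722985)/1 = 2.797069
  B₂ = (2·3.035650 − 3.260027)/1 = 2.811273
Then eliminate the h^2 term (factor 2^2 = 4):
  (4·2.811273 − 2.797069)/3 = 2.816008

2.8160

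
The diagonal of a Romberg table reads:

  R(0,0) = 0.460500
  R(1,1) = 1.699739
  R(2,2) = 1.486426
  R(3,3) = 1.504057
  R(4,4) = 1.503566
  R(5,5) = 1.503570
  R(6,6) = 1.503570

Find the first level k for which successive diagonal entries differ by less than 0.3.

|R(1,1) − R(0,0)| = 1.239239 ≥ 0.3
|R(2,2) − R(1,1)| = 0.213313 < 0.3

k = 2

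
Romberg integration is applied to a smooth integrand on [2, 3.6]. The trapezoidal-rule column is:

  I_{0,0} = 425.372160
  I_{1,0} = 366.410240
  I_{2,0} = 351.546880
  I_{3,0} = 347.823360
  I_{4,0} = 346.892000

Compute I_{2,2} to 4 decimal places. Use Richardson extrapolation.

346.5815

I_{1,1} = (4·366.410240 − 425.372160) / 3 = 346.756267
I_{2,1} = (4·351.546880 − 366.410240) / 3 = 346.592427
I_{2,2} = (16·346.592427 − 346.756267) / 15 = 346.581504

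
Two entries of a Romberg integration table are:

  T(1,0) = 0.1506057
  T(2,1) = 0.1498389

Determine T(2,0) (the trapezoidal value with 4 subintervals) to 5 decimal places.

0.15003

From T(2,1) = (4·T(2,0) − T(1,0))/3, solve for T(2,0):
4·T(2,0) = 3·0.1498389 + 0.1506057 = 0.6001224
T(2,0) = 0.1500306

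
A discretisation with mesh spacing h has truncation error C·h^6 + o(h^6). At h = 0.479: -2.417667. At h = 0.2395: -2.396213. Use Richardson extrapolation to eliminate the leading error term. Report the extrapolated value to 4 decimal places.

Extrapolated value = (64·A(h/2) − A(h)) / (64 − 1)
= (64·(-2.396213) − (-2.417667)) / 63
= -150.939965 / 63 = -2.395872

-2.3959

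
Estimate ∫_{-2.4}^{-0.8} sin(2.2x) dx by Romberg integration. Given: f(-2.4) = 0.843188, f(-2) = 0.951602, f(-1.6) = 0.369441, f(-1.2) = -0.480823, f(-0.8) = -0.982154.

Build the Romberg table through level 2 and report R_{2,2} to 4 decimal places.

R_{0,0} (trapezoid, 1 panel, h=1.6000): -0.111173
R_{1,0} (trapezoid, 2 panels, h=0.8000): 0.239966
R_{2,0} (trapezoid, 4 panels, h=0.4000): 0.308295
R_{1,1} = 0.239966 + (0.239966 − (-0.111173))/3 = 0.357012
R_{2,1} = 0.308295 + (0.308295 − 0.239966)/3 = 0.331071
R_{2,2} = 0.331071 + (0.331071 − 0.357012)/15 = 0.329342

0.3293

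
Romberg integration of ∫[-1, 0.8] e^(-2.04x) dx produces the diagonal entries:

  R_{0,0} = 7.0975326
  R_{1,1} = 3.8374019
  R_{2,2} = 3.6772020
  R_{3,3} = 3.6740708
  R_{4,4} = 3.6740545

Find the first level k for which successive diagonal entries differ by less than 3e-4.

k = 4

|R_{1,1} − R_{0,0}| = 3.2601307 ≥ 3e-4
|R_{2,2} − R_{1,1}| = 0.1601999 ≥ 3e-4
|R_{3,3} − R_{2,2}| = 0.0031312 ≥ 3e-4
|R_{4,4} − R_{3,3}| = 0.0000163 < 3e-4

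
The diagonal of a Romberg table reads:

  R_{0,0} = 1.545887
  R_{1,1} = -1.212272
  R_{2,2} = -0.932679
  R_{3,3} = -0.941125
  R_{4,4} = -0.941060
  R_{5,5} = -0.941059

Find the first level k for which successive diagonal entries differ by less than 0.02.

k = 3

|R_{1,1} − R_{0,0}| = 2.758159 ≥ 0.02
|R_{2,2} − R_{1,1}| = 0.279593 ≥ 0.02
|R_{3,3} − R_{2,2}| = 0.008446 < 0.02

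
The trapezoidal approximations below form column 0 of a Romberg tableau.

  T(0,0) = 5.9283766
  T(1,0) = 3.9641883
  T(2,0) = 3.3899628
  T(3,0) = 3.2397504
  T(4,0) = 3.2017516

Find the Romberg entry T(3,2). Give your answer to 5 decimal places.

3.18909

Richardson extrapolation on the trapezoidal column (denominator 4−1=3):
T(2,1) = (4·3.3899628 − 3.9641883) / 3 = 3.1985543
T(3,1) = 3.2397504 + (3.2397504 − 3.3899628)/3 = 3.1896796
T(3,2) = 3.1896796 + (3.1896796 − 3.1985543)/15 = 3.1890880
(Column j=1 coincides with Simpson's rule on the same nodes.)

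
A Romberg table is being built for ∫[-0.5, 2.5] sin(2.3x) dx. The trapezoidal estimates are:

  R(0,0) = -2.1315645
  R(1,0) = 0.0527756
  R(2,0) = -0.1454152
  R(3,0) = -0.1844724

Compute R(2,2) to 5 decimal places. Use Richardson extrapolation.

-0.27764

R(1,1) = (4·0.0527756 − (-2.1315645)) / 3 = 0.7808890
R(2,1) = (4·(-0.1454152) − 0.0527756) / 3 = -0.2114788
R(2,2) = (16·(-0.2114788) − 0.7808890) / 15 = -0.2776367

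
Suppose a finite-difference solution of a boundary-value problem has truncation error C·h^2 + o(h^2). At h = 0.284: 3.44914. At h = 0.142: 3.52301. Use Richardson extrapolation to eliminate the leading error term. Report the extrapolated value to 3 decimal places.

The leading error scales as h^2; refining by a factor of 2 reduces it by 2^2 = 4.
Extrapolated value = (4·A(h/2) − A(h)) / (4 − 1)
= (4·3.52301 − 3.44914) / 3
= 10.64290 / 3 = 3.54763

3.548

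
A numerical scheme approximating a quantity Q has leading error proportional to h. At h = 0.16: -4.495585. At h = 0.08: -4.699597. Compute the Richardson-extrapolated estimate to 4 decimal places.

-4.9036

Extrapolated value = (2·A(h/2) − A(h)) / (2 − 1)
= (2·(-4.699597) − (-4.495585)) / 1
= -4.903609 / 1 = -4.903609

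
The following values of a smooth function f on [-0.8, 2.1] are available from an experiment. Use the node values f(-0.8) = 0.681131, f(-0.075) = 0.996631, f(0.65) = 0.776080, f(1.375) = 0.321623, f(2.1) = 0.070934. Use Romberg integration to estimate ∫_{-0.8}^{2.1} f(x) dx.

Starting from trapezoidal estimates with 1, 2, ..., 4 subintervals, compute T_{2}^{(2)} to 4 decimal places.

1.8290

T_{0}^{(0)} (trapezoid, 1 panel, h=2.9000): 1.090494
T_{1}^{(0)} (trapezoid, 2 panels, h=1.4500): 1.670563
T_{2}^{(0)} (trapezoid, 4 panels, h=0.7250): 1.791016
T_{1}^{(1)} = 1.670563 + (1.670563 − 1.090494)/3 = 1.863919
T_{2}^{(1)} = 1.791016 + (1.791016 − 1.670563)/3 = 1.831167
T_{2}^{(2)} = 1.831167 + (1.831167 − 1.863919)/15 = 1.828984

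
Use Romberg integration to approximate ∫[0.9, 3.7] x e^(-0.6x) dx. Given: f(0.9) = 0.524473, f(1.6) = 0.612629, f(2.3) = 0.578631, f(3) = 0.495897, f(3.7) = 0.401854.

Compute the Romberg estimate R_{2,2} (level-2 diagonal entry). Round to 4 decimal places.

1.5214

R_{0,0} (trapezoid, 1 panel, h=2.8000): 1.296858
R_{1,0} (trapezoid, 2 panels, h=1.4000): 1.458512
R_{2,0} (trapezoid, 4 panels, h=0.7000): 1.505224
R_{1,1} = 1.458512 + (1.458512 − 1.296858)/3 = 1.512397
R_{2,1} = 1.505224 + (1.505224 − 1.458512)/3 = 1.520795
R_{2,2} = 1.520795 + (1.520795 − 1.512397)/15 = 1.521355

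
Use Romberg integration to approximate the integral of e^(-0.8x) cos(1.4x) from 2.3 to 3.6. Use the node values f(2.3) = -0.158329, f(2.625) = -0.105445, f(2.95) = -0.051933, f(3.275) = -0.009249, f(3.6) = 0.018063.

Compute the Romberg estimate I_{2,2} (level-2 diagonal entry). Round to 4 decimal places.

-0.0762

I_{0,0} (trapezoid, 1 panel, h=1.3000): -0.091173
I_{1,0} (trapezoid, 2 panels, h=0.6500): -0.079343
I_{2,0} (trapezoid, 4 panels, h=0.3250): -0.076947
I_{1,1} = -0.079343 + (-0.079343 − (-0.091173))/3 = -0.075400
I_{2,1} = -0.076947 + (-0.076947 − (-0.079343))/3 = -0.076148
I_{2,2} = -0.076148 + (-0.076148 − (-0.075400))/15 = -0.076198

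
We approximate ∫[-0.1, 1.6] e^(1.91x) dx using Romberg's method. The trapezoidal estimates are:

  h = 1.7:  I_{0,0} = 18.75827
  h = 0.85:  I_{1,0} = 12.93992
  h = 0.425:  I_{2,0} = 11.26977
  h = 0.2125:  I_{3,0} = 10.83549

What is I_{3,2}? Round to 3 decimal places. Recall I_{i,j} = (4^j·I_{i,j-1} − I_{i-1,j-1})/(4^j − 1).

Richardson extrapolation on the trapezoidal column (denominator 4−1=3):
I_{2,1} = (4·11.26977 − 12.93992) / 3 = 10.71305
I_{3,1} = 10.83549 + (10.83549 − 11.26977)/3 = 10.69073
I_{3,2} = (16·10.69073 − 10.71305) / 15 = 10.68924
(Column j=1 coincides with Simpson's rule on the same nodes.)

10.689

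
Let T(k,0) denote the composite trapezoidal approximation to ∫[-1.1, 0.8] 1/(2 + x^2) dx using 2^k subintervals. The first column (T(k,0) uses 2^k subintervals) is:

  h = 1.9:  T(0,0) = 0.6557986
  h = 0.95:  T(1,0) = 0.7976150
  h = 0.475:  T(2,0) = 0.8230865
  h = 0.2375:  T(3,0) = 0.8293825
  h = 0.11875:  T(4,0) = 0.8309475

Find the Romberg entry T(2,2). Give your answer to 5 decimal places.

T(1,1) = (4·0.7976150 − 0.6557986) / 3 = 0.8448871
T(2,1) = 0.8230865 + (0.8230865 − 0.7976150)/3 = 0.8315770
T(2,2) = (16·0.8315770 − 0.8448871) / 15 = 0.8306897

0.83069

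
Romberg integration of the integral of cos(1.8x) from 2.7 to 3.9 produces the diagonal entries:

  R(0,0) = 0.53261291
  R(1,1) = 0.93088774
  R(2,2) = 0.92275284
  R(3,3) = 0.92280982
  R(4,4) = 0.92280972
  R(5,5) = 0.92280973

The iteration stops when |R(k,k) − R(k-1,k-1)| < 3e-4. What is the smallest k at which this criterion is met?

k = 3

|R(1,1) − R(0,0)| = 0.39827483 ≥ 3e-4
|R(2,2) − R(1,1)| = 0.00813490 ≥ 3e-4
|R(3,3) − R(2,2)| = 0.00005698 < 3e-4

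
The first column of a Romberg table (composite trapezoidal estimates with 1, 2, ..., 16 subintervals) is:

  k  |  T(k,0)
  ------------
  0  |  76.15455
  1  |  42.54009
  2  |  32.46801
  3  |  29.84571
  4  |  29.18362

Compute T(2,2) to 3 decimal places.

T(1,1) = (4·42.54009 − 76.15455) / 3 = 31.33527
T(2,1) = (4·32.46801 − 42.54009) / 3 = 29.11065
T(2,2) = (16·29.11065 − 31.33527) / 15 = 28.96234
(Column j=1 coincides with Simpson's rule on the same nodes.)

28.962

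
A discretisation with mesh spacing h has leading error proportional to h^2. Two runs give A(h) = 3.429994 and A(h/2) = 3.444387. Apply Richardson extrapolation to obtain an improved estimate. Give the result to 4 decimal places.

Extrapolated value = (4·A(h/2) − A(h)) / (4 − 1)
= (4·3.444387 − 3.429994) / 3
= 10.347554 / 3 = 3.449185

3.4492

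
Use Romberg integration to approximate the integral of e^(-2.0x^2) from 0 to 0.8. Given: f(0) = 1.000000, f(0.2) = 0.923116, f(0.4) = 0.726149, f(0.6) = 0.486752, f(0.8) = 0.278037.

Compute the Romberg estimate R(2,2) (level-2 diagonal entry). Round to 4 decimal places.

R(0,0) (trapezoid, 1 panel, h=0.8000): 0.511215
R(1,0) (trapezoid, 2 panels, h=0.4000): 0.546067
R(2,0) (trapezoid, 4 panels, h=0.2000): 0.555007
R(1,1) = 0.546067 + (0.546067 − 0.511215)/3 = 0.557684
R(2,1) = 0.555007 + (0.555007 − 0.546067)/3 = 0.557987
R(2,2) = 0.557987 + (0.557987 − 0.557684)/15 = 0.558007

0.5580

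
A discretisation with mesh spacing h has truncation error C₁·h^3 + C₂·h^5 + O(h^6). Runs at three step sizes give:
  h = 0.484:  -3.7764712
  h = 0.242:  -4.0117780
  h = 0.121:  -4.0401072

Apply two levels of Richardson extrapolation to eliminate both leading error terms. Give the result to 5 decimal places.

First eliminate the h^3 term (factor 2^3 = 8):
  B₁ = (8·(-4.0117780) − (-3.7764712))/7 = -4.0453933
  B₂ = (8·(-4.0401072) − (-4.0117780))/7 = -4.0441542
Then eliminate the h^5 term (factor 2^5 = 32):
  (32·(-4.0441542) − (-4.0453933))/31 = -4.0441142

-4.04411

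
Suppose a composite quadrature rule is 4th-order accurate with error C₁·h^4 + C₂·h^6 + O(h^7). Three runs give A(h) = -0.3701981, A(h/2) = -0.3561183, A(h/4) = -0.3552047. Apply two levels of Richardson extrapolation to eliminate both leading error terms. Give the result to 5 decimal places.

First eliminate the h^4 term (factor 2^4 = 16):
  B₁ = (16·(-0.3561183) − (-0.3701981))/15 = -0.3551796
  B₂ = (16·(-0.3552047) − (-0.3561183))/15 = -0.3551438
Then eliminate the h^6 term (factor 2^6 = 64):
  (64·(-0.3551438) − (-0.3551796))/63 = -0.3551432

-0.35514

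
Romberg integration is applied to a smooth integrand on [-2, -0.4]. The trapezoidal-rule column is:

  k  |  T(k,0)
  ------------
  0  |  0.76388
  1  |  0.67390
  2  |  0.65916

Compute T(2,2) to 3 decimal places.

Richardson extrapolation on the trapezoidal column (denominator 4−1=3):
T(1,1) = (4·0.67390 − 0.76388) / 3 = 0.64391
T(2,1) = (4·0.65916 − 0.67390) / 3 = 0.65425
T(2,2) = 0.65425 + (0.65425 − 0.64391)/15 = 0.65494

0.655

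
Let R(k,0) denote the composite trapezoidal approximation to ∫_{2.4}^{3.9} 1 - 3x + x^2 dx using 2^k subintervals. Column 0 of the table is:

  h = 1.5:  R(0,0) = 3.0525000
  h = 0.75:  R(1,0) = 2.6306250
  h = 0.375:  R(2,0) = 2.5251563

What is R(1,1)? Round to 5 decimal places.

2.49000

R(1,1) = 2.6306250 + (2.6306250 − 3.0525000)/3 = 2.4900000
(Column j=1 coincides with Simpson's rule on the same nodes.)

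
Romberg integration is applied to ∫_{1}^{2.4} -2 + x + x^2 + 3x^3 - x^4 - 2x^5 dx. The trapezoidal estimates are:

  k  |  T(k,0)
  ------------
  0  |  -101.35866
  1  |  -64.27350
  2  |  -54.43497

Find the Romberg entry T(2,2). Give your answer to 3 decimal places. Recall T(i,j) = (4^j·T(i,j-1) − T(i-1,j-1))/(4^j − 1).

-51.105

T(1,1) = -64.27350 + (-64.27350 − (-101.35866))/3 = -51.91178
T(2,1) = (4·(-54.43497) − (-64.27350)) / 3 = -51.15546
T(2,2) = (16·(-51.15546) − (-51.91178)) / 15 = -51.10504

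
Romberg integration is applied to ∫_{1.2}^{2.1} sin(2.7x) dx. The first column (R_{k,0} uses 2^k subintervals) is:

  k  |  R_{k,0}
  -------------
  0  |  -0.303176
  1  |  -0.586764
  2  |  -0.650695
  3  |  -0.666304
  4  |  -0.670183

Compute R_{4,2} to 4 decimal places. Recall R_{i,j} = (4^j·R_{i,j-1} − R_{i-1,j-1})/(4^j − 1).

Richardson extrapolation on the trapezoidal column (denominator 4−1=3):
R_{3,1} = -0.666304 + (-0.666304 − (-0.650695))/3 = -0.671507
R_{4,1} = (4·(-0.670183) − (-0.666304)) / 3 = -0.671476
R_{4,2} = -0.671476 + (-0.671476 − (-0.671507))/15 = -0.671474

-0.6715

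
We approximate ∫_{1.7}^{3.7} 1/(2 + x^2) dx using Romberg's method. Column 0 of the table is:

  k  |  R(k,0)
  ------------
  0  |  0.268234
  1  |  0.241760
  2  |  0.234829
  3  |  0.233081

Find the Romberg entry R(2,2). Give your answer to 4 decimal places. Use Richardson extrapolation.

R(1,1) = (4·0.241760 − 0.268234) / 3 = 0.232935
R(2,1) = (4·0.234829 − 0.241760) / 3 = 0.232519
R(2,2) = 0.232519 + (0.232519 − 0.232935)/15 = 0.232491

0.2325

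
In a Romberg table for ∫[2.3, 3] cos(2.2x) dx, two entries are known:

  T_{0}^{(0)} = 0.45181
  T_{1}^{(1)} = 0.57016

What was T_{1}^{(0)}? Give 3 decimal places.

0.541

From T_{1}^{(1)} = (4·T_{1}^{(0)} − T_{0}^{(0)})/3, solve for T_{1}^{(0)}:
4·T_{1}^{(0)} = 3·0.57016 + 0.45181 = 2.16229
T_{1}^{(0)} = 0.54057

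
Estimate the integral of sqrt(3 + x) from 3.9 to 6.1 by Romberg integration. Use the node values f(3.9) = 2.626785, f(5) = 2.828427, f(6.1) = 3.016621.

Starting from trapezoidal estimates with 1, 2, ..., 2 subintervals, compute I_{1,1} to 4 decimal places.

6.2176

I_{0,0} (trapezoid, 1 panel, h=2.2000): 6.207747
I_{1,0} (trapezoid, 2 panels, h=1.1000): 6.215143
I_{1,1} = 6.215143 + (6.215143 − 6.207747)/3 = 6.217608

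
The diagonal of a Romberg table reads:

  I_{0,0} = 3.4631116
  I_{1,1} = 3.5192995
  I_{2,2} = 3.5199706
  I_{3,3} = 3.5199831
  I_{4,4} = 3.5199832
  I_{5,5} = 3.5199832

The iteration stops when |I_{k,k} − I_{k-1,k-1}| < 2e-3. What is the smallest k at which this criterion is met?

k = 2

|I_{1,1} − I_{0,0}| = 0.0561879 ≥ 2e-3
|I_{2,2} − I_{1,1}| = 0.0006711 < 2e-3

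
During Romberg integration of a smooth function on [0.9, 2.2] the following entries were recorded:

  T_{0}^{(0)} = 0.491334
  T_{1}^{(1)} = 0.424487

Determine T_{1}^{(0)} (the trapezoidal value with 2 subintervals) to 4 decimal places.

From T_{1}^{(1)} = (4·T_{1}^{(0)} − T_{0}^{(0)})/3, solve for T_{1}^{(0)}:
4·T_{1}^{(0)} = 3·0.424487 + 0.491334 = 1.764795
T_{1}^{(0)} = 0.441199

0.4412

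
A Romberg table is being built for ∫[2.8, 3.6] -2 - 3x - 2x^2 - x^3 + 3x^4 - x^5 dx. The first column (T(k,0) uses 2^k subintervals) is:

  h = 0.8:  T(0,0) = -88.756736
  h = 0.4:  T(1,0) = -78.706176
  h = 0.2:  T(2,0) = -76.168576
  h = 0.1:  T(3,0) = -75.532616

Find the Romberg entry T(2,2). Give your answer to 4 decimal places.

T(1,1) = -78.706176 + (-78.706176 − (-88.756736))/3 = -75.355989
T(2,1) = -76.168576 + (-76.168576 − (-78.706176))/3 = -75.322709
T(2,2) = (16·(-75.322709) − (-75.355989)) / 15 = -75.320490
(Column j=1 coincides with Simpson's rule on the same nodes.)

-75.3205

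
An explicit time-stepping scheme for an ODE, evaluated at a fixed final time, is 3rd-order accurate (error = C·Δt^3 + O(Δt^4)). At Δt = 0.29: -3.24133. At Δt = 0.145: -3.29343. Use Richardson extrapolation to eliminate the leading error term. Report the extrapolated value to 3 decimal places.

The leading error scales as Δt^3; refining by a factor of 2 reduces it by 2^3 = 8.
Extrapolated value = (8·A(Δt/2) − A(Δt)) / (8 − 1)
= (8·(-3.29343) − (-3.24133)) / 7
= -23.10611 / 7 = -3.30087

-3.301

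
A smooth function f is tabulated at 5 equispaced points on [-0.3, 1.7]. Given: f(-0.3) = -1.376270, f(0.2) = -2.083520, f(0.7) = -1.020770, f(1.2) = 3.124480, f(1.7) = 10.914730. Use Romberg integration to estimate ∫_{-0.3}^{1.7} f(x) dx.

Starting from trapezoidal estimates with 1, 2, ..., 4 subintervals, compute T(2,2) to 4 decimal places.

1.9518

T(0,0) (trapezoid, 1 panel, h=2.0000): 9.538460
T(1,0) (trapezoid, 2 panels, h=1.0000): 3.748460
T(2,0) (trapezoid, 4 panels, h=0.5000): 2.394710
T(1,1) = 3.748460 + (3.748460 − 9.538460)/3 = 1.818460
T(2,1) = 2.394710 + (2.394710 − 3.748460)/3 = 1.943460
T(2,2) = 1.943460 + (1.943460 − 1.818460)/15 = 1.951793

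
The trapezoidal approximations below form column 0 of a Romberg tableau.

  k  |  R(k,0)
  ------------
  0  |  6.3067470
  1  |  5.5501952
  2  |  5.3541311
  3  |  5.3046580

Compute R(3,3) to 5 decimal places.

R(1,1) = 5.5501952 + (5.5501952 − 6.3067470)/3 = 5.2980113
R(2,1) = 5.3541311 + (5.3541311 − 5.5501952)/3 = 5.2887764
R(3,1) = 5.3046580 + (5.3046580 − 5.3541311)/3 = 5.2881670
R(2,2) = (16·5.2887764 − 5.2980113) / 15 = 5.2881607
R(3,2) = 5.2881670 + (5.2881670 − 5.2887764)/15 = 5.2881264
R(3,3) = 5.2881264 + (5.2881264 − 5.2881607)/63 = 5.2881259

5.28813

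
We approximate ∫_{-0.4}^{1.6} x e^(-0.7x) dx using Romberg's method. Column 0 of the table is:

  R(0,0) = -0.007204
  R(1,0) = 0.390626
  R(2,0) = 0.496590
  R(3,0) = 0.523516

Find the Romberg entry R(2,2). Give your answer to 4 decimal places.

Richardson extrapolation on the trapezoidal column (denominator 4−1=3):
R(1,1) = (4·0.390626 − (-0.007204)) / 3 = 0.523236
R(2,1) = 0.496590 + (0.496590 − 0.390626)/3 = 0.531911
R(2,2) = 0.531911 + (0.531911 − 0.523236)/15 = 0.532489

0.5325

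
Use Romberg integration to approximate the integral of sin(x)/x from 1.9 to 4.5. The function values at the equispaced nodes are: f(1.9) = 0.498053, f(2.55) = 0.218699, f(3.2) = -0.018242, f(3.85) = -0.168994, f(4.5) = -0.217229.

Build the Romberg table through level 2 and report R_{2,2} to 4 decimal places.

R_{0,0} (trapezoid, 1 panel, h=2.6000): 0.365071
R_{1,0} (trapezoid, 2 panels, h=1.3000): 0.158821
R_{2,0} (trapezoid, 4 panels, h=0.6500): 0.111719
R_{1,1} = 0.158821 + (0.158821 − 0.365071)/3 = 0.090071
R_{2,1} = 0.111719 + (0.111719 − 0.158821)/3 = 0.096018
R_{2,2} = 0.096018 + (0.096018 − 0.090071)/15 = 0.096414

0.0964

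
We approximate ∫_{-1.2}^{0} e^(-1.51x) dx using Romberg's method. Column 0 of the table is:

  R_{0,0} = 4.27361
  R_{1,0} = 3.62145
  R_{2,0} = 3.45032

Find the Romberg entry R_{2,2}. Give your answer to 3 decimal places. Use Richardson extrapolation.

R_{1,1} = (4·3.62145 − 4.27361) / 3 = 3.40406
R_{2,1} = 3.45032 + (3.45032 − 3.62145)/3 = 3.39328
R_{2,2} = (16·3.39328 − 3.40406) / 15 = 3.39256

3.393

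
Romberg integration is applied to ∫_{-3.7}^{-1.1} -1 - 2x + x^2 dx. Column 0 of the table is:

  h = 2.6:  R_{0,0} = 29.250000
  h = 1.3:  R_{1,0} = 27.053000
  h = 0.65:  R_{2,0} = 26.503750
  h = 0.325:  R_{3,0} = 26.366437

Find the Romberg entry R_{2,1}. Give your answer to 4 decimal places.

26.3207

R_{2,1} = (4·26.503750 − 27.053000) / 3 = 26.320667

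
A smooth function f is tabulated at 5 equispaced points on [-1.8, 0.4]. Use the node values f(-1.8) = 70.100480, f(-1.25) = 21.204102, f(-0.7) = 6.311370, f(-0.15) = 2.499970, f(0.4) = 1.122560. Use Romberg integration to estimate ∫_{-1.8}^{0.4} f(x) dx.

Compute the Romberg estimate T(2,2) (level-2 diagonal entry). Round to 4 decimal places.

32.5802

T(0,0) (trapezoid, 1 panel, h=2.2000): 78.345344
T(1,0) (trapezoid, 2 panels, h=1.1000): 46.115179
T(2,0) (trapezoid, 4 panels, h=0.5500): 36.094829
T(1,1) = 46.115179 + (46.115179 − 78.345344)/3 = 35.371791
T(2,1) = 36.094829 + (36.094829 − 46.115179)/3 = 32.754712
T(2,2) = 32.754712 + (32.754712 − 35.371791)/15 = 32.580240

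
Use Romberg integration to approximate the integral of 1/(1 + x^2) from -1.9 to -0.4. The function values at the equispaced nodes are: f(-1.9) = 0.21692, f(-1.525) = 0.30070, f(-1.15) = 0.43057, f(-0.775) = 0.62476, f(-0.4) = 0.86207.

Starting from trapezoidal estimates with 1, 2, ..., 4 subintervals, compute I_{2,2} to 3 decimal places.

I_{0,0} (trapezoid, 1 panel, h=1.5000): 0.80924
I_{1,0} (trapezoid, 2 panels, h=0.7500): 0.72755
I_{2,0} (trapezoid, 4 panels, h=0.3750): 0.71082
I_{1,1} = 0.72755 + (0.72755 − 0.80924)/3 = 0.70032
I_{2,1} = 0.71082 + (0.71082 − 0.72755)/3 = 0.70524
I_{2,2} = 0.70524 + (0.70524 − 0.70032)/15 = 0.70557

0.706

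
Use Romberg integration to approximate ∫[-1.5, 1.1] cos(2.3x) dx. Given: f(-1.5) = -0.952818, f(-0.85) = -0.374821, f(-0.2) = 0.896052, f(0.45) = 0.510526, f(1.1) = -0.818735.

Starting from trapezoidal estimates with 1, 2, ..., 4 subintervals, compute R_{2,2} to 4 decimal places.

R_{0,0} (trapezoid, 1 panel, h=2.6000): -2.303019
R_{1,0} (trapezoid, 2 panels, h=1.3000): 0.013358
R_{2,0} (trapezoid, 4 panels, h=0.6500): 0.094887
R_{1,1} = 0.013358 + (0.013358 − (-2.303019))/3 = 0.785484
R_{2,1} = 0.094887 + (0.094887 − 0.013358)/3 = 0.122063
R_{2,2} = 0.122063 + (0.122063 − 0.785484)/15 = 0.077835

0.0778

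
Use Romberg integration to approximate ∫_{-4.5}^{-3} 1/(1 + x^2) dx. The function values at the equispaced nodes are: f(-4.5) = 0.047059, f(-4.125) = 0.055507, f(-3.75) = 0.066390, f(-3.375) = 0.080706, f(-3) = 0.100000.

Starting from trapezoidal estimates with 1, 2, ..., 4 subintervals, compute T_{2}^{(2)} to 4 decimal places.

0.1031

T_{0}^{(0)} (trapezoid, 1 panel, h=1.5000): 0.110294
T_{1}^{(0)} (trapezoid, 2 panels, h=0.7500): 0.104940
T_{2}^{(0)} (trapezoid, 4 panels, h=0.3750): 0.103550
T_{1}^{(1)} = 0.104940 + (0.104940 − 0.110294)/3 = 0.103155
T_{2}^{(1)} = 0.103550 + (0.103550 − 0.104940)/3 = 0.103087
T_{2}^{(2)} = 0.103087 + (0.103087 − 0.103155)/15 = 0.103082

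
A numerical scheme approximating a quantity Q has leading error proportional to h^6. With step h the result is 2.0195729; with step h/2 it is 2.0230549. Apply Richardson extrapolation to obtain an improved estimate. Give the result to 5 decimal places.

The leading error scales as h^6; refining by a factor of 2 reduces it by 2^6 = 64.
Extrapolated value = (64·A(h/2) − A(h)) / (64 − 1)
= (64·2.0230549 − 2.0195729) / 63
= 127.4559407 / 63 = 2.0231102

2.02311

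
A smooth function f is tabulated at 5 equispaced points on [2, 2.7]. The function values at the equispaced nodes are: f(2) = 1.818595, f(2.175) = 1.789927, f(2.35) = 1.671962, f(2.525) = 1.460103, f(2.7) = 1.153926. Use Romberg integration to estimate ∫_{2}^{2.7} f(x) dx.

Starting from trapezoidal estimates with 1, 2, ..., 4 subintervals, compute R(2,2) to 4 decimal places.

R(0,0) (trapezoid, 1 panel, h=0.7000): 1.040382
R(1,0) (trapezoid, 2 panels, h=0.3500): 1.105378
R(2,0) (trapezoid, 4 panels, h=0.1750): 1.121444
R(1,1) = 1.105378 + (1.105378 − 1.040382)/3 = 1.127043
R(2,1) = 1.121444 + (1.121444 − 1.105378)/3 = 1.126799
R(2,2) = 1.126799 + (1.126799 − 1.127043)/15 = 1.126783

1.1268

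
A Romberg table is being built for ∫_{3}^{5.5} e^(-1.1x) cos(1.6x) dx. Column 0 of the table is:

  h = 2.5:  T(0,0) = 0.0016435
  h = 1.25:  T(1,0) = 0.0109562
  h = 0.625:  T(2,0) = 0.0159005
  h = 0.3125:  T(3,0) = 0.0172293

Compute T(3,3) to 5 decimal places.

T(1,1) = 0.0109562 + (0.0109562 − 0.0016435)/3 = 0.0140604
T(2,1) = (4·0.0159005 − 0.0109562) / 3 = 0.0175486
T(3,1) = (4·0.0172293 − 0.0159005) / 3 = 0.0176722
T(2,2) = 0.0175486 + (0.0175486 − 0.0140604)/15 = 0.0177811
T(3,2) = 0.0176722 + (0.0176722 − 0.0175486)/15 = 0.0176804
T(3,3) = 0.0176804 + (0.0176804 − 0.0177811)/63 = 0.0176788

0.01768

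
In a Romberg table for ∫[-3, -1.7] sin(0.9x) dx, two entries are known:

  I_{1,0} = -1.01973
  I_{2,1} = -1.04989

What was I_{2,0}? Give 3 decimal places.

From I_{2,1} = (4·I_{2,0} − I_{1,0})/3, solve for I_{2,0}:
4·I_{2,0} = 3·(-1.04989) + (-1.01973) = -4.16940
I_{2,0} = -1.04235

-1.042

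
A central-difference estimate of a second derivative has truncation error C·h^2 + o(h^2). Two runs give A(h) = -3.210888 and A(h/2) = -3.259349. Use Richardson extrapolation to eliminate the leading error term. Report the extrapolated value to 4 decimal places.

The leading error scales as h^2; refining by a factor of 2 reduces it by 2^2 = 4.
Extrapolated value = (4·A(h/2) − A(h)) / (4 − 1)
= (4·(-3.259349) − (-3.210888)) / 3
= -9.826508 / 3 = -3.275503

-3.2755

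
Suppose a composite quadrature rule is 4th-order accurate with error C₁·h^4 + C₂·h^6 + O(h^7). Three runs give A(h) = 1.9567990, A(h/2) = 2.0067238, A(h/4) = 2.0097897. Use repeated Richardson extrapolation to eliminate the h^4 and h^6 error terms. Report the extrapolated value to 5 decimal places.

First eliminate the h^4 term (factor 2^4 = 16):
  B₁ = (16·2.0067238 − 1.9567990)/15 = 2.0100521
  B₂ = (16·2.0097897 − 2.0067238)/15 = 2.0099941
Then eliminate the h^6 term (factor 2^6 = 64):
  (64·2.0099941 − 2.0100521)/63 = 2.0099932

2.00999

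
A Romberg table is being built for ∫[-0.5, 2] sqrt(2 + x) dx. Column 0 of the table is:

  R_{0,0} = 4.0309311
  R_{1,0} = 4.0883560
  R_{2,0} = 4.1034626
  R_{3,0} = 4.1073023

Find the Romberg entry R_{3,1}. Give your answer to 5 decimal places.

4.10858

Richardson extrapolation on the trapezoidal column (denominator 4−1=3):
R_{3,1} = (4·4.1073023 − 4.1034626) / 3 = 4.1085822
(Column j=1 coincides with Simpson's rule on the same nodes.)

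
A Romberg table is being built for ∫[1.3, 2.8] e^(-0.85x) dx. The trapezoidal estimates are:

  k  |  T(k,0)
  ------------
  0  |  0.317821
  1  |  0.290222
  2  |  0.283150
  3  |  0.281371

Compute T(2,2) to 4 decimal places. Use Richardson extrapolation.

Richardson extrapolation on the trapezoidal column (denominator 4−1=3):
T(1,1) = 0.290222 + (0.290222 − 0.317821)/3 = 0.281022
T(2,1) = 0.283150 + (0.283150 − 0.290222)/3 = 0.280793
T(2,2) = 0.280793 + (0.280793 − 0.281022)/15 = 0.280778
(Column j=1 coincides with Simpson's rule on the same nodes.)

0.2808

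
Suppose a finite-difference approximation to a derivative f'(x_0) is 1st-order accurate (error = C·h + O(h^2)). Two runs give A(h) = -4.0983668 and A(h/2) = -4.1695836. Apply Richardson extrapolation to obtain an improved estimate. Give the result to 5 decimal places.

-4.24080

Extrapolated value = (2·A(h/2) − A(h)) / (2 − 1)
= (2·(-4.1695836) − (-4.0983668)) / 1
= -4.2408004 / 1 = -4.2408004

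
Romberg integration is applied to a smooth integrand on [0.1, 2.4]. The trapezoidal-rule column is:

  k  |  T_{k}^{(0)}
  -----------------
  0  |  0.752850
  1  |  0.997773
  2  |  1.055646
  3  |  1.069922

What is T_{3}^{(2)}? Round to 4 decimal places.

Richardson extrapolation on the trapezoidal column (denominator 4−1=3):
T_{2}^{(1)} = 1.055646 + (1.055646 − 0.997773)/3 = 1.074937
T_{3}^{(1)} = 1.069922 + (1.069922 − 1.055646)/3 = 1.074681
T_{3}^{(2)} = 1.074681 + (1.074681 − 1.074937)/15 = 1.074664
(Column j=1 coincides with Simpson's rule on the same nodes.)

1.0747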